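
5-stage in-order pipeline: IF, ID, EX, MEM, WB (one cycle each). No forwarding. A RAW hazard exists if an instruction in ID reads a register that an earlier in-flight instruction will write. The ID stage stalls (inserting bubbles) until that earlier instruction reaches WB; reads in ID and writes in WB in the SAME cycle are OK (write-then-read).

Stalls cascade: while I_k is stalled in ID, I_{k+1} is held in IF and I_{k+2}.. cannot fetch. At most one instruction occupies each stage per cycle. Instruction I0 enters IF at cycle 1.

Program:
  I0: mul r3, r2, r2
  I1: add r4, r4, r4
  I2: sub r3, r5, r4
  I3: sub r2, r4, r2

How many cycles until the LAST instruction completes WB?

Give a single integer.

Answer: 10

Derivation:
I0 mul r3 <- r2,r2: IF@1 ID@2 stall=0 (-) EX@3 MEM@4 WB@5
I1 add r4 <- r4,r4: IF@2 ID@3 stall=0 (-) EX@4 MEM@5 WB@6
I2 sub r3 <- r5,r4: IF@3 ID@4 stall=2 (RAW on I1.r4 (WB@6)) EX@7 MEM@8 WB@9
I3 sub r2 <- r4,r2: IF@4 ID@7 stall=0 (-) EX@8 MEM@9 WB@10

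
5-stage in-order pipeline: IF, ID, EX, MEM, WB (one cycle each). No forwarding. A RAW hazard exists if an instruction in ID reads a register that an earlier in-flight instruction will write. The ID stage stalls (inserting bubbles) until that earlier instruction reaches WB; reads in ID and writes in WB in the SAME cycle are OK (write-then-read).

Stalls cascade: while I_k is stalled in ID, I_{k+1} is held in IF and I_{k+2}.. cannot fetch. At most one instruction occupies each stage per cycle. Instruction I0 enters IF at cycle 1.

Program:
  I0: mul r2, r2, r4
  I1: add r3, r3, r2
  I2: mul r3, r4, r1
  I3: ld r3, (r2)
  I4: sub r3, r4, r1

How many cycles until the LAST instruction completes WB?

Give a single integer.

I0 mul r2 <- r2,r4: IF@1 ID@2 stall=0 (-) EX@3 MEM@4 WB@5
I1 add r3 <- r3,r2: IF@2 ID@3 stall=2 (RAW on I0.r2 (WB@5)) EX@6 MEM@7 WB@8
I2 mul r3 <- r4,r1: IF@3 ID@6 stall=0 (-) EX@7 MEM@8 WB@9
I3 ld r3 <- r2: IF@6 ID@7 stall=0 (-) EX@8 MEM@9 WB@10
I4 sub r3 <- r4,r1: IF@7 ID@8 stall=0 (-) EX@9 MEM@10 WB@11

Answer: 11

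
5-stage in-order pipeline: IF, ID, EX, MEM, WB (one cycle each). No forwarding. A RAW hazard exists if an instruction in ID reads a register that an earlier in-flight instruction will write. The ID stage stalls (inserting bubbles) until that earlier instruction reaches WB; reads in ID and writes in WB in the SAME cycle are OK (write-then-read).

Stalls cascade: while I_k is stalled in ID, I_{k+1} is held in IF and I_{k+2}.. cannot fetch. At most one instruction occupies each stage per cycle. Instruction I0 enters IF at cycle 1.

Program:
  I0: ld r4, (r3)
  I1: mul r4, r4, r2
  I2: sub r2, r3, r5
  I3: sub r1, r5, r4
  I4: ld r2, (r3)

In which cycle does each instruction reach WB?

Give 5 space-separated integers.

Answer: 5 8 9 11 12

Derivation:
I0 ld r4 <- r3: IF@1 ID@2 stall=0 (-) EX@3 MEM@4 WB@5
I1 mul r4 <- r4,r2: IF@2 ID@3 stall=2 (RAW on I0.r4 (WB@5)) EX@6 MEM@7 WB@8
I2 sub r2 <- r3,r5: IF@3 ID@6 stall=0 (-) EX@7 MEM@8 WB@9
I3 sub r1 <- r5,r4: IF@6 ID@7 stall=1 (RAW on I1.r4 (WB@8)) EX@9 MEM@10 WB@11
I4 ld r2 <- r3: IF@7 ID@9 stall=0 (-) EX@10 MEM@11 WB@12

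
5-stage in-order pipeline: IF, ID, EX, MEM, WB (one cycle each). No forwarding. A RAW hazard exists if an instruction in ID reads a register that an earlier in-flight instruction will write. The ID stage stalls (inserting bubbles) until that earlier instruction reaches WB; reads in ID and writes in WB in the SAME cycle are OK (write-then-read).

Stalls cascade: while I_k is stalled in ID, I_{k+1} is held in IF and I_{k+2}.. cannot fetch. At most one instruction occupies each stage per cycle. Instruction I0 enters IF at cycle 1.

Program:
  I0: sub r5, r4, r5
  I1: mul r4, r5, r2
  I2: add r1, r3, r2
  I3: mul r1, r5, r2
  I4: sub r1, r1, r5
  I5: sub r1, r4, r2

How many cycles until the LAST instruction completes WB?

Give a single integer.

Answer: 14

Derivation:
I0 sub r5 <- r4,r5: IF@1 ID@2 stall=0 (-) EX@3 MEM@4 WB@5
I1 mul r4 <- r5,r2: IF@2 ID@3 stall=2 (RAW on I0.r5 (WB@5)) EX@6 MEM@7 WB@8
I2 add r1 <- r3,r2: IF@3 ID@6 stall=0 (-) EX@7 MEM@8 WB@9
I3 mul r1 <- r5,r2: IF@6 ID@7 stall=0 (-) EX@8 MEM@9 WB@10
I4 sub r1 <- r1,r5: IF@7 ID@8 stall=2 (RAW on I3.r1 (WB@10)) EX@11 MEM@12 WB@13
I5 sub r1 <- r4,r2: IF@8 ID@11 stall=0 (-) EX@12 MEM@13 WB@14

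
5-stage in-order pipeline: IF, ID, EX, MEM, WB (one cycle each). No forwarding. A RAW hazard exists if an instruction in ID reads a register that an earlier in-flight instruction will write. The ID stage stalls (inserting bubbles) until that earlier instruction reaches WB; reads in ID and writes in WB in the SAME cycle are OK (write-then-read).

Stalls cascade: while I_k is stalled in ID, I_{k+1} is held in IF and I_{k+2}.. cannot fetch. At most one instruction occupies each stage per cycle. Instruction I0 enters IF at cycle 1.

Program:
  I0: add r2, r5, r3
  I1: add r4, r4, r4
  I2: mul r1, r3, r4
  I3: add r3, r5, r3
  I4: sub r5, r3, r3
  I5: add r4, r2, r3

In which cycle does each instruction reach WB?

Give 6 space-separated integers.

Answer: 5 6 9 10 13 14

Derivation:
I0 add r2 <- r5,r3: IF@1 ID@2 stall=0 (-) EX@3 MEM@4 WB@5
I1 add r4 <- r4,r4: IF@2 ID@3 stall=0 (-) EX@4 MEM@5 WB@6
I2 mul r1 <- r3,r4: IF@3 ID@4 stall=2 (RAW on I1.r4 (WB@6)) EX@7 MEM@8 WB@9
I3 add r3 <- r5,r3: IF@4 ID@7 stall=0 (-) EX@8 MEM@9 WB@10
I4 sub r5 <- r3,r3: IF@7 ID@8 stall=2 (RAW on I3.r3 (WB@10)) EX@11 MEM@12 WB@13
I5 add r4 <- r2,r3: IF@8 ID@11 stall=0 (-) EX@12 MEM@13 WB@14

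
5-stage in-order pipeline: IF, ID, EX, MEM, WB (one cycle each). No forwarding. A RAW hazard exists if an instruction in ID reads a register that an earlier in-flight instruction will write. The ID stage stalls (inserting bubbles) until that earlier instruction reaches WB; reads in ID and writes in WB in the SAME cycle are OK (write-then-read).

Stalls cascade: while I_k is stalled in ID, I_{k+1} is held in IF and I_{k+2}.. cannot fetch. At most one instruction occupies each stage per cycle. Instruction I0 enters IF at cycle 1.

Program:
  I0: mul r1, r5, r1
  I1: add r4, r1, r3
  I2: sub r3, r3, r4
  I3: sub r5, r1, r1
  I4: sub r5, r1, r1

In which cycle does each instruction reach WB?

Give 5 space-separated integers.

Answer: 5 8 11 12 13

Derivation:
I0 mul r1 <- r5,r1: IF@1 ID@2 stall=0 (-) EX@3 MEM@4 WB@5
I1 add r4 <- r1,r3: IF@2 ID@3 stall=2 (RAW on I0.r1 (WB@5)) EX@6 MEM@7 WB@8
I2 sub r3 <- r3,r4: IF@3 ID@6 stall=2 (RAW on I1.r4 (WB@8)) EX@9 MEM@10 WB@11
I3 sub r5 <- r1,r1: IF@6 ID@9 stall=0 (-) EX@10 MEM@11 WB@12
I4 sub r5 <- r1,r1: IF@9 ID@10 stall=0 (-) EX@11 MEM@12 WB@13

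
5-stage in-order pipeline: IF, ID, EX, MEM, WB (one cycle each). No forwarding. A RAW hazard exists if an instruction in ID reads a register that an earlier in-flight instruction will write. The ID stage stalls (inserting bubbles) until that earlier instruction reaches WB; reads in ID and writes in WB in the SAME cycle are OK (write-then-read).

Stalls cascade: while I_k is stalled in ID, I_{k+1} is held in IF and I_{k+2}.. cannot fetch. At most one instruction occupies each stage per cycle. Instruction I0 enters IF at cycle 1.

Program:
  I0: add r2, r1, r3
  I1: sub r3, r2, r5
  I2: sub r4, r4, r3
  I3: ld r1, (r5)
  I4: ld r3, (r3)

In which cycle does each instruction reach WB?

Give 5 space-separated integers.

I0 add r2 <- r1,r3: IF@1 ID@2 stall=0 (-) EX@3 MEM@4 WB@5
I1 sub r3 <- r2,r5: IF@2 ID@3 stall=2 (RAW on I0.r2 (WB@5)) EX@6 MEM@7 WB@8
I2 sub r4 <- r4,r3: IF@3 ID@6 stall=2 (RAW on I1.r3 (WB@8)) EX@9 MEM@10 WB@11
I3 ld r1 <- r5: IF@6 ID@9 stall=0 (-) EX@10 MEM@11 WB@12
I4 ld r3 <- r3: IF@9 ID@10 stall=0 (-) EX@11 MEM@12 WB@13

Answer: 5 8 11 12 13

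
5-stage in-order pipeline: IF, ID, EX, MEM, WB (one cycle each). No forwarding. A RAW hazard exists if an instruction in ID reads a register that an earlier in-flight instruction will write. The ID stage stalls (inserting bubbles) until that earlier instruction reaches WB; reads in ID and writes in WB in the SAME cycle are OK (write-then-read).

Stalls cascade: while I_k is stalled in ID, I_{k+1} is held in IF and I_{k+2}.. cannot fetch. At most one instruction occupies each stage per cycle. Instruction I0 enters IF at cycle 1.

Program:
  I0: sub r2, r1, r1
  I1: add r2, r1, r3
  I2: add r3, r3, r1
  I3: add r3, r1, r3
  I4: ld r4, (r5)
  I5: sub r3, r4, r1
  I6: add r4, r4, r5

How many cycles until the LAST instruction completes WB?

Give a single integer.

Answer: 15

Derivation:
I0 sub r2 <- r1,r1: IF@1 ID@2 stall=0 (-) EX@3 MEM@4 WB@5
I1 add r2 <- r1,r3: IF@2 ID@3 stall=0 (-) EX@4 MEM@5 WB@6
I2 add r3 <- r3,r1: IF@3 ID@4 stall=0 (-) EX@5 MEM@6 WB@7
I3 add r3 <- r1,r3: IF@4 ID@5 stall=2 (RAW on I2.r3 (WB@7)) EX@8 MEM@9 WB@10
I4 ld r4 <- r5: IF@5 ID@8 stall=0 (-) EX@9 MEM@10 WB@11
I5 sub r3 <- r4,r1: IF@8 ID@9 stall=2 (RAW on I4.r4 (WB@11)) EX@12 MEM@13 WB@14
I6 add r4 <- r4,r5: IF@9 ID@12 stall=0 (-) EX@13 MEM@14 WB@15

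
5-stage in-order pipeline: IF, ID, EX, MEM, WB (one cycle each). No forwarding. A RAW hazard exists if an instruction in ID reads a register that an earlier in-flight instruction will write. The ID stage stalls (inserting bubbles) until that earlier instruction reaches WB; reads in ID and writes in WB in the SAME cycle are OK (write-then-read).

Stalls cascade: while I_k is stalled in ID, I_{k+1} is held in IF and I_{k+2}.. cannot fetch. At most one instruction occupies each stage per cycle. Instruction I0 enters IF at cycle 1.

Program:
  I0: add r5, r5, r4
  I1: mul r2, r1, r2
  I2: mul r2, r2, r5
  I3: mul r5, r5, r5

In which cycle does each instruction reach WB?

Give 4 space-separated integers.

I0 add r5 <- r5,r4: IF@1 ID@2 stall=0 (-) EX@3 MEM@4 WB@5
I1 mul r2 <- r1,r2: IF@2 ID@3 stall=0 (-) EX@4 MEM@5 WB@6
I2 mul r2 <- r2,r5: IF@3 ID@4 stall=2 (RAW on I1.r2 (WB@6)) EX@7 MEM@8 WB@9
I3 mul r5 <- r5,r5: IF@4 ID@7 stall=0 (-) EX@8 MEM@9 WB@10

Answer: 5 6 9 10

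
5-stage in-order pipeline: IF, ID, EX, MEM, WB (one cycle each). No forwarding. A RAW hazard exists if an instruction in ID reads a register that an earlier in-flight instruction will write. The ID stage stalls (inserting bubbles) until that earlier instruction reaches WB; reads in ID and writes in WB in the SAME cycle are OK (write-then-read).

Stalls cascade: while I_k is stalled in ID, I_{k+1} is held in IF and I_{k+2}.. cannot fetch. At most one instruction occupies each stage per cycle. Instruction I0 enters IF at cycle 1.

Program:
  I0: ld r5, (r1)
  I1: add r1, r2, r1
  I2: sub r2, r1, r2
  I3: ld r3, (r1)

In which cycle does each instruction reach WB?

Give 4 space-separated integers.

I0 ld r5 <- r1: IF@1 ID@2 stall=0 (-) EX@3 MEM@4 WB@5
I1 add r1 <- r2,r1: IF@2 ID@3 stall=0 (-) EX@4 MEM@5 WB@6
I2 sub r2 <- r1,r2: IF@3 ID@4 stall=2 (RAW on I1.r1 (WB@6)) EX@7 MEM@8 WB@9
I3 ld r3 <- r1: IF@4 ID@7 stall=0 (-) EX@8 MEM@9 WB@10

Answer: 5 6 9 10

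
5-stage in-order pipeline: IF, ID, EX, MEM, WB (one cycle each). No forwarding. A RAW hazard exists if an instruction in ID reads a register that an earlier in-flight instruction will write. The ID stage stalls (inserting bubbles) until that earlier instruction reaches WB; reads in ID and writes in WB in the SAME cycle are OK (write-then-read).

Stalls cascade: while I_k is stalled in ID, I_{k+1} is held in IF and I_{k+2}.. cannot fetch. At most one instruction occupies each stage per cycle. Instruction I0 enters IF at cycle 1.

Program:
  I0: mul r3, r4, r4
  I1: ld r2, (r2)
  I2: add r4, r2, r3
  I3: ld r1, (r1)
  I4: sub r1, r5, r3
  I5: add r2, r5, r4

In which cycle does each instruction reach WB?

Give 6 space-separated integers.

I0 mul r3 <- r4,r4: IF@1 ID@2 stall=0 (-) EX@3 MEM@4 WB@5
I1 ld r2 <- r2: IF@2 ID@3 stall=0 (-) EX@4 MEM@5 WB@6
I2 add r4 <- r2,r3: IF@3 ID@4 stall=2 (RAW on I1.r2 (WB@6)) EX@7 MEM@8 WB@9
I3 ld r1 <- r1: IF@4 ID@7 stall=0 (-) EX@8 MEM@9 WB@10
I4 sub r1 <- r5,r3: IF@7 ID@8 stall=0 (-) EX@9 MEM@10 WB@11
I5 add r2 <- r5,r4: IF@8 ID@9 stall=0 (-) EX@10 MEM@11 WB@12

Answer: 5 6 9 10 11 12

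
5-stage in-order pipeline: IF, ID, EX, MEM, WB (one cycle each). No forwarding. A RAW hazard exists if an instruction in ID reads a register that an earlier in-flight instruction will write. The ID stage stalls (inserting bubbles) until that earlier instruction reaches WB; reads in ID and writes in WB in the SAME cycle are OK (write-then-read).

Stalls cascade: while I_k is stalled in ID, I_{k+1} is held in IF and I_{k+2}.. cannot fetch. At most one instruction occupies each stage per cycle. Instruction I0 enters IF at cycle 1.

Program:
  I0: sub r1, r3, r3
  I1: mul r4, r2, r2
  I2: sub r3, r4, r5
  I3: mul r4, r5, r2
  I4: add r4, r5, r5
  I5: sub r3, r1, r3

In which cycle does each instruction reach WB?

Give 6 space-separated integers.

Answer: 5 6 9 10 11 12

Derivation:
I0 sub r1 <- r3,r3: IF@1 ID@2 stall=0 (-) EX@3 MEM@4 WB@5
I1 mul r4 <- r2,r2: IF@2 ID@3 stall=0 (-) EX@4 MEM@5 WB@6
I2 sub r3 <- r4,r5: IF@3 ID@4 stall=2 (RAW on I1.r4 (WB@6)) EX@7 MEM@8 WB@9
I3 mul r4 <- r5,r2: IF@4 ID@7 stall=0 (-) EX@8 MEM@9 WB@10
I4 add r4 <- r5,r5: IF@7 ID@8 stall=0 (-) EX@9 MEM@10 WB@11
I5 sub r3 <- r1,r3: IF@8 ID@9 stall=0 (-) EX@10 MEM@11 WB@12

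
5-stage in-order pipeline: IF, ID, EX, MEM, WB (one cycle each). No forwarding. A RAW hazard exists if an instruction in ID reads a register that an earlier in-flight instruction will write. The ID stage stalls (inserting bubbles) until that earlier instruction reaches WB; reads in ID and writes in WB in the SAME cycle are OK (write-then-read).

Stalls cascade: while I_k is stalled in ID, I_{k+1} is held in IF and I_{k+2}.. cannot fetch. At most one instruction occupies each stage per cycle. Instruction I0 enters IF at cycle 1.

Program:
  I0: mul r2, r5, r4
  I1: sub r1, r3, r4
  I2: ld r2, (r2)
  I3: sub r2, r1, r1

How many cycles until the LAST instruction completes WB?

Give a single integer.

Answer: 9

Derivation:
I0 mul r2 <- r5,r4: IF@1 ID@2 stall=0 (-) EX@3 MEM@4 WB@5
I1 sub r1 <- r3,r4: IF@2 ID@3 stall=0 (-) EX@4 MEM@5 WB@6
I2 ld r2 <- r2: IF@3 ID@4 stall=1 (RAW on I0.r2 (WB@5)) EX@6 MEM@7 WB@8
I3 sub r2 <- r1,r1: IF@4 ID@6 stall=0 (-) EX@7 MEM@8 WB@9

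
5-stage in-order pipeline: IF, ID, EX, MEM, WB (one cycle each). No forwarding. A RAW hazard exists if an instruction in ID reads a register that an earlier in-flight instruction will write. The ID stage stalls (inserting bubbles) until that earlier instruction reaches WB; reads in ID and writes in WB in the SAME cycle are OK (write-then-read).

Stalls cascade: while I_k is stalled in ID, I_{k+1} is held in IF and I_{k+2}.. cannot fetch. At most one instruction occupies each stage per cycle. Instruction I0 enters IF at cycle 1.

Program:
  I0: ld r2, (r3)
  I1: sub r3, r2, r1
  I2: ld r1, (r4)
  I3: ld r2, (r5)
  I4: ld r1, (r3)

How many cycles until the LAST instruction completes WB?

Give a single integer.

Answer: 11

Derivation:
I0 ld r2 <- r3: IF@1 ID@2 stall=0 (-) EX@3 MEM@4 WB@5
I1 sub r3 <- r2,r1: IF@2 ID@3 stall=2 (RAW on I0.r2 (WB@5)) EX@6 MEM@7 WB@8
I2 ld r1 <- r4: IF@3 ID@6 stall=0 (-) EX@7 MEM@8 WB@9
I3 ld r2 <- r5: IF@6 ID@7 stall=0 (-) EX@8 MEM@9 WB@10
I4 ld r1 <- r3: IF@7 ID@8 stall=0 (-) EX@9 MEM@10 WB@11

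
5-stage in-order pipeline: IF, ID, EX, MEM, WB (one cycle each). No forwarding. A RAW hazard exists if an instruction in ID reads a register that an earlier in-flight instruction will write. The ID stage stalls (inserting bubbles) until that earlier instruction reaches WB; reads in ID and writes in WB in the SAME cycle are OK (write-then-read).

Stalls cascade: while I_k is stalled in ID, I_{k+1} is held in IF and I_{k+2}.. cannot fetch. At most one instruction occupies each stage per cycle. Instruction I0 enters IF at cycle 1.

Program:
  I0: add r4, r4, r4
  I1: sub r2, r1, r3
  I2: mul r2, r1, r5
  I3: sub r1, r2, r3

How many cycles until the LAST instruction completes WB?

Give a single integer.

Answer: 10

Derivation:
I0 add r4 <- r4,r4: IF@1 ID@2 stall=0 (-) EX@3 MEM@4 WB@5
I1 sub r2 <- r1,r3: IF@2 ID@3 stall=0 (-) EX@4 MEM@5 WB@6
I2 mul r2 <- r1,r5: IF@3 ID@4 stall=0 (-) EX@5 MEM@6 WB@7
I3 sub r1 <- r2,r3: IF@4 ID@5 stall=2 (RAW on I2.r2 (WB@7)) EX@8 MEM@9 WB@10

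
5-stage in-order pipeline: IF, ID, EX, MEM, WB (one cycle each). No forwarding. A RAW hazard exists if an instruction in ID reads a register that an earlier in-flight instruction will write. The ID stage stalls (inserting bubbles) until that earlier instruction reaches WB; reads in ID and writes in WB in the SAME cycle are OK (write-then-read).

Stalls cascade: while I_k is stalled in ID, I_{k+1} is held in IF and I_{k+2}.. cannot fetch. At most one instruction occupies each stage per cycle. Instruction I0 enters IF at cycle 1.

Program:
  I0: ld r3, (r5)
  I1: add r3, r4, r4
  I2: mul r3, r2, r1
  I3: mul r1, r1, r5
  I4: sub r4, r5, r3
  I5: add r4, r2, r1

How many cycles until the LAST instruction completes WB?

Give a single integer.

I0 ld r3 <- r5: IF@1 ID@2 stall=0 (-) EX@3 MEM@4 WB@5
I1 add r3 <- r4,r4: IF@2 ID@3 stall=0 (-) EX@4 MEM@5 WB@6
I2 mul r3 <- r2,r1: IF@3 ID@4 stall=0 (-) EX@5 MEM@6 WB@7
I3 mul r1 <- r1,r5: IF@4 ID@5 stall=0 (-) EX@6 MEM@7 WB@8
I4 sub r4 <- r5,r3: IF@5 ID@6 stall=1 (RAW on I2.r3 (WB@7)) EX@8 MEM@9 WB@10
I5 add r4 <- r2,r1: IF@6 ID@8 stall=0 (-) EX@9 MEM@10 WB@11

Answer: 11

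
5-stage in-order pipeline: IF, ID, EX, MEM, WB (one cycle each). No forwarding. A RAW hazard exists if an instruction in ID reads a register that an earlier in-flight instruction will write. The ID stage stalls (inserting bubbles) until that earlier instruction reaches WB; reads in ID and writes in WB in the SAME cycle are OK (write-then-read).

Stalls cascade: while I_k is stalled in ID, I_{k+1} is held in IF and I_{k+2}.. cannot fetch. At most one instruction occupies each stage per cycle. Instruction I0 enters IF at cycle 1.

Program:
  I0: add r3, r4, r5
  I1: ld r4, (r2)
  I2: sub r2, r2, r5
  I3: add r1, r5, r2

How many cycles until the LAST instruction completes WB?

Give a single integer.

Answer: 10

Derivation:
I0 add r3 <- r4,r5: IF@1 ID@2 stall=0 (-) EX@3 MEM@4 WB@5
I1 ld r4 <- r2: IF@2 ID@3 stall=0 (-) EX@4 MEM@5 WB@6
I2 sub r2 <- r2,r5: IF@3 ID@4 stall=0 (-) EX@5 MEM@6 WB@7
I3 add r1 <- r5,r2: IF@4 ID@5 stall=2 (RAW on I2.r2 (WB@7)) EX@8 MEM@9 WB@10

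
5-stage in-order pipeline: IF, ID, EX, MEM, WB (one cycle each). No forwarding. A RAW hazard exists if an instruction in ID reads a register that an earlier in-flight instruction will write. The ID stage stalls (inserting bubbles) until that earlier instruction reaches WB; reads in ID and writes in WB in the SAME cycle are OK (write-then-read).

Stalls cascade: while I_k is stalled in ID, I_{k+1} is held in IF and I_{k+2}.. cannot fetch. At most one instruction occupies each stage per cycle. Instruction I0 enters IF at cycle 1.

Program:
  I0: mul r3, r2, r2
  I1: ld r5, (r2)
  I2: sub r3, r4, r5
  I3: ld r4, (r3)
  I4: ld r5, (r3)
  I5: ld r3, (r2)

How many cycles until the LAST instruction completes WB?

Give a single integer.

I0 mul r3 <- r2,r2: IF@1 ID@2 stall=0 (-) EX@3 MEM@4 WB@5
I1 ld r5 <- r2: IF@2 ID@3 stall=0 (-) EX@4 MEM@5 WB@6
I2 sub r3 <- r4,r5: IF@3 ID@4 stall=2 (RAW on I1.r5 (WB@6)) EX@7 MEM@8 WB@9
I3 ld r4 <- r3: IF@4 ID@7 stall=2 (RAW on I2.r3 (WB@9)) EX@10 MEM@11 WB@12
I4 ld r5 <- r3: IF@7 ID@10 stall=0 (-) EX@11 MEM@12 WB@13
I5 ld r3 <- r2: IF@10 ID@11 stall=0 (-) EX@12 MEM@13 WB@14

Answer: 14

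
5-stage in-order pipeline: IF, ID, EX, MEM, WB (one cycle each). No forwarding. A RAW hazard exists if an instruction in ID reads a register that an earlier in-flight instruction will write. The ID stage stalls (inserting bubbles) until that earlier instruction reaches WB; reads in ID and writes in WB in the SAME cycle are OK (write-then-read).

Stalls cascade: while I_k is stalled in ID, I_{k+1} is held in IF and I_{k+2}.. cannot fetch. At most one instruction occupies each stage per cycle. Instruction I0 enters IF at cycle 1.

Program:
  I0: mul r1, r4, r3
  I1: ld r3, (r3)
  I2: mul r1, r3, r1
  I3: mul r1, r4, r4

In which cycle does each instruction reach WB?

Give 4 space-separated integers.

I0 mul r1 <- r4,r3: IF@1 ID@2 stall=0 (-) EX@3 MEM@4 WB@5
I1 ld r3 <- r3: IF@2 ID@3 stall=0 (-) EX@4 MEM@5 WB@6
I2 mul r1 <- r3,r1: IF@3 ID@4 stall=2 (RAW on I1.r3 (WB@6)) EX@7 MEM@8 WB@9
I3 mul r1 <- r4,r4: IF@4 ID@7 stall=0 (-) EX@8 MEM@9 WB@10

Answer: 5 6 9 10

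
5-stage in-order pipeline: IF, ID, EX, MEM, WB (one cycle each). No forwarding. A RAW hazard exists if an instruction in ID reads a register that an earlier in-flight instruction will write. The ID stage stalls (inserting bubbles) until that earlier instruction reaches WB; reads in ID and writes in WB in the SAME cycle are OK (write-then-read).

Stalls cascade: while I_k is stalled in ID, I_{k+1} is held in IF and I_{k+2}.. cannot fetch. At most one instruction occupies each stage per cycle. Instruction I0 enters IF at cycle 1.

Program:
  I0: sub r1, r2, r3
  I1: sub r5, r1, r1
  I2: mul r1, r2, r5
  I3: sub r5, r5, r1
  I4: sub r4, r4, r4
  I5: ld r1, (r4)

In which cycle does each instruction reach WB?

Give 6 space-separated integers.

I0 sub r1 <- r2,r3: IF@1 ID@2 stall=0 (-) EX@3 MEM@4 WB@5
I1 sub r5 <- r1,r1: IF@2 ID@3 stall=2 (RAW on I0.r1 (WB@5)) EX@6 MEM@7 WB@8
I2 mul r1 <- r2,r5: IF@3 ID@6 stall=2 (RAW on I1.r5 (WB@8)) EX@9 MEM@10 WB@11
I3 sub r5 <- r5,r1: IF@6 ID@9 stall=2 (RAW on I2.r1 (WB@11)) EX@12 MEM@13 WB@14
I4 sub r4 <- r4,r4: IF@9 ID@12 stall=0 (-) EX@13 MEM@14 WB@15
I5 ld r1 <- r4: IF@12 ID@13 stall=2 (RAW on I4.r4 (WB@15)) EX@16 MEM@17 WB@18

Answer: 5 8 11 14 15 18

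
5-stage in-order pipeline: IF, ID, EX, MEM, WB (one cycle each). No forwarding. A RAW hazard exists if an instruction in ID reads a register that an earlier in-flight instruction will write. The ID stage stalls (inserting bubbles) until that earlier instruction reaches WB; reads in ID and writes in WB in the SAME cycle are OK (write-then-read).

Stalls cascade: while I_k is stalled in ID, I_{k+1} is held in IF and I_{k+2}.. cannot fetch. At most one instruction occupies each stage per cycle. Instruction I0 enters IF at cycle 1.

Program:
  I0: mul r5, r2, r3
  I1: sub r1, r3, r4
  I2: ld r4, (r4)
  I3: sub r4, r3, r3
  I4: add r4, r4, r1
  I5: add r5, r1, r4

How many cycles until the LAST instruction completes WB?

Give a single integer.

I0 mul r5 <- r2,r3: IF@1 ID@2 stall=0 (-) EX@3 MEM@4 WB@5
I1 sub r1 <- r3,r4: IF@2 ID@3 stall=0 (-) EX@4 MEM@5 WB@6
I2 ld r4 <- r4: IF@3 ID@4 stall=0 (-) EX@5 MEM@6 WB@7
I3 sub r4 <- r3,r3: IF@4 ID@5 stall=0 (-) EX@6 MEM@7 WB@8
I4 add r4 <- r4,r1: IF@5 ID@6 stall=2 (RAW on I3.r4 (WB@8)) EX@9 MEM@10 WB@11
I5 add r5 <- r1,r4: IF@6 ID@9 stall=2 (RAW on I4.r4 (WB@11)) EX@12 MEM@13 WB@14

Answer: 14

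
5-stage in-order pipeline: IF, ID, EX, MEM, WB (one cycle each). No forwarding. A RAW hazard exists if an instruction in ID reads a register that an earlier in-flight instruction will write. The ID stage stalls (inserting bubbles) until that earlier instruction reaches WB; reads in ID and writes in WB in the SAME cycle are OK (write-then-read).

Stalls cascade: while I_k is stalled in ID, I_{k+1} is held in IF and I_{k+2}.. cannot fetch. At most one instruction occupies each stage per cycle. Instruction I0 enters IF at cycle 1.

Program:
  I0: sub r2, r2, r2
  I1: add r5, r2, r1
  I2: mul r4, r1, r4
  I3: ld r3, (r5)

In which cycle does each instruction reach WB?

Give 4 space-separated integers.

Answer: 5 8 9 11

Derivation:
I0 sub r2 <- r2,r2: IF@1 ID@2 stall=0 (-) EX@3 MEM@4 WB@5
I1 add r5 <- r2,r1: IF@2 ID@3 stall=2 (RAW on I0.r2 (WB@5)) EX@6 MEM@7 WB@8
I2 mul r4 <- r1,r4: IF@3 ID@6 stall=0 (-) EX@7 MEM@8 WB@9
I3 ld r3 <- r5: IF@6 ID@7 stall=1 (RAW on I1.r5 (WB@8)) EX@9 MEM@10 WB@11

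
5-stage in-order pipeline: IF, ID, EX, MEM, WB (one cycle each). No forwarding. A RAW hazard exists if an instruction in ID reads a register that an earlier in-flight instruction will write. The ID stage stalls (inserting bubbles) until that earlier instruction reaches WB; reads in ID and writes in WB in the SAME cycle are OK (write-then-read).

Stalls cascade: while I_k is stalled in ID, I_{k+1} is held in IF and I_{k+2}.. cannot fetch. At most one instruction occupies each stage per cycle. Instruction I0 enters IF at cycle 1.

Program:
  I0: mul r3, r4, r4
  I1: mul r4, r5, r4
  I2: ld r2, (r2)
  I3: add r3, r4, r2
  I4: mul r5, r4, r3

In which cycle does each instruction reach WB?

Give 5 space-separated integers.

Answer: 5 6 7 10 13

Derivation:
I0 mul r3 <- r4,r4: IF@1 ID@2 stall=0 (-) EX@3 MEM@4 WB@5
I1 mul r4 <- r5,r4: IF@2 ID@3 stall=0 (-) EX@4 MEM@5 WB@6
I2 ld r2 <- r2: IF@3 ID@4 stall=0 (-) EX@5 MEM@6 WB@7
I3 add r3 <- r4,r2: IF@4 ID@5 stall=2 (RAW on I2.r2 (WB@7)) EX@8 MEM@9 WB@10
I4 mul r5 <- r4,r3: IF@5 ID@8 stall=2 (RAW on I3.r3 (WB@10)) EX@11 MEM@12 WB@13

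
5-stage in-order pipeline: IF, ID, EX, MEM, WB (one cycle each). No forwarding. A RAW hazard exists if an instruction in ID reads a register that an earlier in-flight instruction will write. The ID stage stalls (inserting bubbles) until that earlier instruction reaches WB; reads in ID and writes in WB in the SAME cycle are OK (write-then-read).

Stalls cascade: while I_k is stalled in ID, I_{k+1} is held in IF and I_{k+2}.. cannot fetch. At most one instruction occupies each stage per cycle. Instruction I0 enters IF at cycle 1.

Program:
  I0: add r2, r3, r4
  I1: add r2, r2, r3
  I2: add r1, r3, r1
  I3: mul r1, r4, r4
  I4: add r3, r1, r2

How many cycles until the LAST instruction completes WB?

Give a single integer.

I0 add r2 <- r3,r4: IF@1 ID@2 stall=0 (-) EX@3 MEM@4 WB@5
I1 add r2 <- r2,r3: IF@2 ID@3 stall=2 (RAW on I0.r2 (WB@5)) EX@6 MEM@7 WB@8
I2 add r1 <- r3,r1: IF@3 ID@6 stall=0 (-) EX@7 MEM@8 WB@9
I3 mul r1 <- r4,r4: IF@6 ID@7 stall=0 (-) EX@8 MEM@9 WB@10
I4 add r3 <- r1,r2: IF@7 ID@8 stall=2 (RAW on I3.r1 (WB@10)) EX@11 MEM@12 WB@13

Answer: 13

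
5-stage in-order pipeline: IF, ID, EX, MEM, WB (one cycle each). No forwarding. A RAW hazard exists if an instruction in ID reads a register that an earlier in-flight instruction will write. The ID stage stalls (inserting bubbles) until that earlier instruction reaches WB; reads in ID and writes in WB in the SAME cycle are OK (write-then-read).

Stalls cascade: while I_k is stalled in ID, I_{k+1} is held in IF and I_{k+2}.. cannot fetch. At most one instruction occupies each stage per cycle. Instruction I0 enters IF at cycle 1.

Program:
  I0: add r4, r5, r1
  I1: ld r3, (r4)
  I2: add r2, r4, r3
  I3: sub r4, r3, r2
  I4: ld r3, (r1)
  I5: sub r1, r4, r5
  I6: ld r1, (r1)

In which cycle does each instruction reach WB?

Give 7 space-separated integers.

I0 add r4 <- r5,r1: IF@1 ID@2 stall=0 (-) EX@3 MEM@4 WB@5
I1 ld r3 <- r4: IF@2 ID@3 stall=2 (RAW on I0.r4 (WB@5)) EX@6 MEM@7 WB@8
I2 add r2 <- r4,r3: IF@3 ID@6 stall=2 (RAW on I1.r3 (WB@8)) EX@9 MEM@10 WB@11
I3 sub r4 <- r3,r2: IF@6 ID@9 stall=2 (RAW on I2.r2 (WB@11)) EX@12 MEM@13 WB@14
I4 ld r3 <- r1: IF@9 ID@12 stall=0 (-) EX@13 MEM@14 WB@15
I5 sub r1 <- r4,r5: IF@12 ID@13 stall=1 (RAW on I3.r4 (WB@14)) EX@15 MEM@16 WB@17
I6 ld r1 <- r1: IF@13 ID@15 stall=2 (RAW on I5.r1 (WB@17)) EX@18 MEM@19 WB@20

Answer: 5 8 11 14 15 17 20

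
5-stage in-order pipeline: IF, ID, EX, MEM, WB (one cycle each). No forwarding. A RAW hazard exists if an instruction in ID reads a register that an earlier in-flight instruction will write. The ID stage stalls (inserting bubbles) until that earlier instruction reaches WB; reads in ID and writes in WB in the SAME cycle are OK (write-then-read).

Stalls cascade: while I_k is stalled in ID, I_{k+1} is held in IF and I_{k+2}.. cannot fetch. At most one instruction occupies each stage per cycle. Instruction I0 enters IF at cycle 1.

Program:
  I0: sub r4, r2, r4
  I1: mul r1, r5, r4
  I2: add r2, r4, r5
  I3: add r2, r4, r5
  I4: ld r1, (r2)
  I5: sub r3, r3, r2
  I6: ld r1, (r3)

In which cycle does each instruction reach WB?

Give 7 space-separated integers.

I0 sub r4 <- r2,r4: IF@1 ID@2 stall=0 (-) EX@3 MEM@4 WB@5
I1 mul r1 <- r5,r4: IF@2 ID@3 stall=2 (RAW on I0.r4 (WB@5)) EX@6 MEM@7 WB@8
I2 add r2 <- r4,r5: IF@3 ID@6 stall=0 (-) EX@7 MEM@8 WB@9
I3 add r2 <- r4,r5: IF@6 ID@7 stall=0 (-) EX@8 MEM@9 WB@10
I4 ld r1 <- r2: IF@7 ID@8 stall=2 (RAW on I3.r2 (WB@10)) EX@11 MEM@12 WB@13
I5 sub r3 <- r3,r2: IF@8 ID@11 stall=0 (-) EX@12 MEM@13 WB@14
I6 ld r1 <- r3: IF@11 ID@12 stall=2 (RAW on I5.r3 (WB@14)) EX@15 MEM@16 WB@17

Answer: 5 8 9 10 13 14 17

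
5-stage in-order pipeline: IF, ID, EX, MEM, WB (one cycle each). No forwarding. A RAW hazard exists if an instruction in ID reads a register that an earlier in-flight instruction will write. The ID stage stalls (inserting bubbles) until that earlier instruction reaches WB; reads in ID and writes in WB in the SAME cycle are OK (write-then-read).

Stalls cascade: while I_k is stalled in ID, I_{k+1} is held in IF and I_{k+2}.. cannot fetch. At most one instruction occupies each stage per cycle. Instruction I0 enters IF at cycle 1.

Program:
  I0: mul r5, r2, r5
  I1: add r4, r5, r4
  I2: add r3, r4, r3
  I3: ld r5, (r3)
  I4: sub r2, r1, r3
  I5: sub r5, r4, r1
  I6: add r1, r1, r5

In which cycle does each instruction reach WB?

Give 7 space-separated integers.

Answer: 5 8 11 14 15 16 19

Derivation:
I0 mul r5 <- r2,r5: IF@1 ID@2 stall=0 (-) EX@3 MEM@4 WB@5
I1 add r4 <- r5,r4: IF@2 ID@3 stall=2 (RAW on I0.r5 (WB@5)) EX@6 MEM@7 WB@8
I2 add r3 <- r4,r3: IF@3 ID@6 stall=2 (RAW on I1.r4 (WB@8)) EX@9 MEM@10 WB@11
I3 ld r5 <- r3: IF@6 ID@9 stall=2 (RAW on I2.r3 (WB@11)) EX@12 MEM@13 WB@14
I4 sub r2 <- r1,r3: IF@9 ID@12 stall=0 (-) EX@13 MEM@14 WB@15
I5 sub r5 <- r4,r1: IF@12 ID@13 stall=0 (-) EX@14 MEM@15 WB@16
I6 add r1 <- r1,r5: IF@13 ID@14 stall=2 (RAW on I5.r5 (WB@16)) EX@17 MEM@18 WB@19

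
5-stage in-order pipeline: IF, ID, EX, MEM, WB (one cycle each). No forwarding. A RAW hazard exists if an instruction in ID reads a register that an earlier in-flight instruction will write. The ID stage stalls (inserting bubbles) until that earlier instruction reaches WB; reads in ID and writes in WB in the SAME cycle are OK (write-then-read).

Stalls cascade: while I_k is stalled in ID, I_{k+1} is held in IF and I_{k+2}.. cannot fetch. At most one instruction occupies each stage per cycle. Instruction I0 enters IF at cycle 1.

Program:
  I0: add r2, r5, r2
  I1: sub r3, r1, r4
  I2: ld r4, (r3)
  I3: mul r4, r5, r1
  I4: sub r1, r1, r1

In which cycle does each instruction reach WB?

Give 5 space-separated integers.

I0 add r2 <- r5,r2: IF@1 ID@2 stall=0 (-) EX@3 MEM@4 WB@5
I1 sub r3 <- r1,r4: IF@2 ID@3 stall=0 (-) EX@4 MEM@5 WB@6
I2 ld r4 <- r3: IF@3 ID@4 stall=2 (RAW on I1.r3 (WB@6)) EX@7 MEM@8 WB@9
I3 mul r4 <- r5,r1: IF@4 ID@7 stall=0 (-) EX@8 MEM@9 WB@10
I4 sub r1 <- r1,r1: IF@7 ID@8 stall=0 (-) EX@9 MEM@10 WB@11

Answer: 5 6 9 10 11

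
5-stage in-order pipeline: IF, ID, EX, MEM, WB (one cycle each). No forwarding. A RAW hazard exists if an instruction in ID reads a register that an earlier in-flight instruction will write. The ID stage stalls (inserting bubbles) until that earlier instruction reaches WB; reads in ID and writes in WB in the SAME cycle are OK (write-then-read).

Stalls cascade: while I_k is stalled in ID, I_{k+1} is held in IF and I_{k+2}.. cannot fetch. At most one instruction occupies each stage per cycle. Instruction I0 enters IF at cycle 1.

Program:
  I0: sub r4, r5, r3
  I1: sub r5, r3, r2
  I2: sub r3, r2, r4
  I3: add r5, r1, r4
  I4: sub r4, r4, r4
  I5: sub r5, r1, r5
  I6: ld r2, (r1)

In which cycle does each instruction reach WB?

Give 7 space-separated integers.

I0 sub r4 <- r5,r3: IF@1 ID@2 stall=0 (-) EX@3 MEM@4 WB@5
I1 sub r5 <- r3,r2: IF@2 ID@3 stall=0 (-) EX@4 MEM@5 WB@6
I2 sub r3 <- r2,r4: IF@3 ID@4 stall=1 (RAW on I0.r4 (WB@5)) EX@6 MEM@7 WB@8
I3 add r5 <- r1,r4: IF@4 ID@6 stall=0 (-) EX@7 MEM@8 WB@9
I4 sub r4 <- r4,r4: IF@6 ID@7 stall=0 (-) EX@8 MEM@9 WB@10
I5 sub r5 <- r1,r5: IF@7 ID@8 stall=1 (RAW on I3.r5 (WB@9)) EX@10 MEM@11 WB@12
I6 ld r2 <- r1: IF@8 ID@10 stall=0 (-) EX@11 MEM@12 WB@13

Answer: 5 6 8 9 10 12 13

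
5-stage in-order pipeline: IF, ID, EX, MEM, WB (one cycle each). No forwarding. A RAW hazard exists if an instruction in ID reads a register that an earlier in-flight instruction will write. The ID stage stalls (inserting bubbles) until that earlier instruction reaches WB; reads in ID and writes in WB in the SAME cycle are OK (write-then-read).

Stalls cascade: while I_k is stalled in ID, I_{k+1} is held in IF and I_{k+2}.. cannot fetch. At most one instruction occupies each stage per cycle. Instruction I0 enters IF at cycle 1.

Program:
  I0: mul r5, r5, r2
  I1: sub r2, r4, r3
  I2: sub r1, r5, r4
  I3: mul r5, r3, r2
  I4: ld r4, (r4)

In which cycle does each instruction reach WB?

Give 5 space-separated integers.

I0 mul r5 <- r5,r2: IF@1 ID@2 stall=0 (-) EX@3 MEM@4 WB@5
I1 sub r2 <- r4,r3: IF@2 ID@3 stall=0 (-) EX@4 MEM@5 WB@6
I2 sub r1 <- r5,r4: IF@3 ID@4 stall=1 (RAW on I0.r5 (WB@5)) EX@6 MEM@7 WB@8
I3 mul r5 <- r3,r2: IF@4 ID@6 stall=0 (-) EX@7 MEM@8 WB@9
I4 ld r4 <- r4: IF@6 ID@7 stall=0 (-) EX@8 MEM@9 WB@10

Answer: 5 6 8 9 10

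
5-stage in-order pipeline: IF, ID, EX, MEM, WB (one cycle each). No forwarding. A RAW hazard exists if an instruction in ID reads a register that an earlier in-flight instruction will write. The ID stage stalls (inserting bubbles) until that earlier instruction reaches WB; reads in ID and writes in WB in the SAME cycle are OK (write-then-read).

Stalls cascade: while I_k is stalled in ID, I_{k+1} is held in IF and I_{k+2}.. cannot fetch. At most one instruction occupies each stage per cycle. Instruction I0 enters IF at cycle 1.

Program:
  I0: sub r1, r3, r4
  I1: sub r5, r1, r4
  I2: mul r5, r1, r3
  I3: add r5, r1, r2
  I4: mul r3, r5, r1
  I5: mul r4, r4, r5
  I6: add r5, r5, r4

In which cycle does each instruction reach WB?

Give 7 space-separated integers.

I0 sub r1 <- r3,r4: IF@1 ID@2 stall=0 (-) EX@3 MEM@4 WB@5
I1 sub r5 <- r1,r4: IF@2 ID@3 stall=2 (RAW on I0.r1 (WB@5)) EX@6 MEM@7 WB@8
I2 mul r5 <- r1,r3: IF@3 ID@6 stall=0 (-) EX@7 MEM@8 WB@9
I3 add r5 <- r1,r2: IF@6 ID@7 stall=0 (-) EX@8 MEM@9 WB@10
I4 mul r3 <- r5,r1: IF@7 ID@8 stall=2 (RAW on I3.r5 (WB@10)) EX@11 MEM@12 WB@13
I5 mul r4 <- r4,r5: IF@8 ID@11 stall=0 (-) EX@12 MEM@13 WB@14
I6 add r5 <- r5,r4: IF@11 ID@12 stall=2 (RAW on I5.r4 (WB@14)) EX@15 MEM@16 WB@17

Answer: 5 8 9 10 13 14 17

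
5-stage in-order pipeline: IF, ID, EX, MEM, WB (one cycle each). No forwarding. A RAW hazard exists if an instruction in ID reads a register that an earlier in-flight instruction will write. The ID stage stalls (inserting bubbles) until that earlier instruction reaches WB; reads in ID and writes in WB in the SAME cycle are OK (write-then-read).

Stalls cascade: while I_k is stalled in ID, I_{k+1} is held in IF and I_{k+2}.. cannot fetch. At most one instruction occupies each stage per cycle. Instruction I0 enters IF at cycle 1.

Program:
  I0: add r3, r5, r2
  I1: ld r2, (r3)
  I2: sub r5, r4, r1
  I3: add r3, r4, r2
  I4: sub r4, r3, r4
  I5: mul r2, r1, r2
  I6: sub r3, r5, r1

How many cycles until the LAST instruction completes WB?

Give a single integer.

Answer: 16

Derivation:
I0 add r3 <- r5,r2: IF@1 ID@2 stall=0 (-) EX@3 MEM@4 WB@5
I1 ld r2 <- r3: IF@2 ID@3 stall=2 (RAW on I0.r3 (WB@5)) EX@6 MEM@7 WB@8
I2 sub r5 <- r4,r1: IF@3 ID@6 stall=0 (-) EX@7 MEM@8 WB@9
I3 add r3 <- r4,r2: IF@6 ID@7 stall=1 (RAW on I1.r2 (WB@8)) EX@9 MEM@10 WB@11
I4 sub r4 <- r3,r4: IF@7 ID@9 stall=2 (RAW on I3.r3 (WB@11)) EX@12 MEM@13 WB@14
I5 mul r2 <- r1,r2: IF@9 ID@12 stall=0 (-) EX@13 MEM@14 WB@15
I6 sub r3 <- r5,r1: IF@12 ID@13 stall=0 (-) EX@14 MEM@15 WB@16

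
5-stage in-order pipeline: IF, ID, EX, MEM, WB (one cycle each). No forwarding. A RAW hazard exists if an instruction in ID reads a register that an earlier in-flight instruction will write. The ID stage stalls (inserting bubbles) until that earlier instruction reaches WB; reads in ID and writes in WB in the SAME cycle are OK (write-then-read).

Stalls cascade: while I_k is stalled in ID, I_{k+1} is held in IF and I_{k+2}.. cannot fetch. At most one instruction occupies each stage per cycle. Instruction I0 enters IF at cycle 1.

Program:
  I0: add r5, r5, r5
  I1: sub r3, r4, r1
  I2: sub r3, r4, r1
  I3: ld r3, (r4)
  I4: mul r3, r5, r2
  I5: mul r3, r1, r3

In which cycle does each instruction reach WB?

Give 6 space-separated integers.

I0 add r5 <- r5,r5: IF@1 ID@2 stall=0 (-) EX@3 MEM@4 WB@5
I1 sub r3 <- r4,r1: IF@2 ID@3 stall=0 (-) EX@4 MEM@5 WB@6
I2 sub r3 <- r4,r1: IF@3 ID@4 stall=0 (-) EX@5 MEM@6 WB@7
I3 ld r3 <- r4: IF@4 ID@5 stall=0 (-) EX@6 MEM@7 WB@8
I4 mul r3 <- r5,r2: IF@5 ID@6 stall=0 (-) EX@7 MEM@8 WB@9
I5 mul r3 <- r1,r3: IF@6 ID@7 stall=2 (RAW on I4.r3 (WB@9)) EX@10 MEM@11 WB@12

Answer: 5 6 7 8 9 12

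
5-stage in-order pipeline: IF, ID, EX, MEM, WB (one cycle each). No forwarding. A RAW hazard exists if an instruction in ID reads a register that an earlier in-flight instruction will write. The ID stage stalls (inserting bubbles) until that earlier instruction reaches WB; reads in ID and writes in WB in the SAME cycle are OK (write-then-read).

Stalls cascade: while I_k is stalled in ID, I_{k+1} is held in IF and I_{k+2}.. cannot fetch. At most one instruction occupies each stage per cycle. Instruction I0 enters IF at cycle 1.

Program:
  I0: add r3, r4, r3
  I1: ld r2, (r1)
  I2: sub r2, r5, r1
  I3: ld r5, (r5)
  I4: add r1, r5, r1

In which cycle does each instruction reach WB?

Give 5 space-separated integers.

Answer: 5 6 7 8 11

Derivation:
I0 add r3 <- r4,r3: IF@1 ID@2 stall=0 (-) EX@3 MEM@4 WB@5
I1 ld r2 <- r1: IF@2 ID@3 stall=0 (-) EX@4 MEM@5 WB@6
I2 sub r2 <- r5,r1: IF@3 ID@4 stall=0 (-) EX@5 MEM@6 WB@7
I3 ld r5 <- r5: IF@4 ID@5 stall=0 (-) EX@6 MEM@7 WB@8
I4 add r1 <- r5,r1: IF@5 ID@6 stall=2 (RAW on I3.r5 (WB@8)) EX@9 MEM@10 WB@11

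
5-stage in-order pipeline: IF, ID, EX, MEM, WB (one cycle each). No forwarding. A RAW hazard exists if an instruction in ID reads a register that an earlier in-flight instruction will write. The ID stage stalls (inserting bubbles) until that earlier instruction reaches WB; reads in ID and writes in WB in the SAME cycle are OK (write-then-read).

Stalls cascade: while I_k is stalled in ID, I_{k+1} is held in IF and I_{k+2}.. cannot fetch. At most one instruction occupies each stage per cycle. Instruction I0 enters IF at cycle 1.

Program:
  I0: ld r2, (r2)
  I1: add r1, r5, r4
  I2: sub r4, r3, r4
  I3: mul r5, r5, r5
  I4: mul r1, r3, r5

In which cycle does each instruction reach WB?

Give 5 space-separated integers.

Answer: 5 6 7 8 11

Derivation:
I0 ld r2 <- r2: IF@1 ID@2 stall=0 (-) EX@3 MEM@4 WB@5
I1 add r1 <- r5,r4: IF@2 ID@3 stall=0 (-) EX@4 MEM@5 WB@6
I2 sub r4 <- r3,r4: IF@3 ID@4 stall=0 (-) EX@5 MEM@6 WB@7
I3 mul r5 <- r5,r5: IF@4 ID@5 stall=0 (-) EX@6 MEM@7 WB@8
I4 mul r1 <- r3,r5: IF@5 ID@6 stall=2 (RAW on I3.r5 (WB@8)) EX@9 MEM@10 WB@11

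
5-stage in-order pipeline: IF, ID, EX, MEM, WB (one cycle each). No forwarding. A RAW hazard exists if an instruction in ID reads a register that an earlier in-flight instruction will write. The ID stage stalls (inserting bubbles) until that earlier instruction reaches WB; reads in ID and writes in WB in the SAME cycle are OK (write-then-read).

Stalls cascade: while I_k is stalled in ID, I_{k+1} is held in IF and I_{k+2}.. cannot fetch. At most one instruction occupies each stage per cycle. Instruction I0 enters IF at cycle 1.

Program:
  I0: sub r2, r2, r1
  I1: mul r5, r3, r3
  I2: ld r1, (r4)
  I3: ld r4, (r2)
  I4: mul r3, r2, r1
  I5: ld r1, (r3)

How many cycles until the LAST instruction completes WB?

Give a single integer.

Answer: 13

Derivation:
I0 sub r2 <- r2,r1: IF@1 ID@2 stall=0 (-) EX@3 MEM@4 WB@5
I1 mul r5 <- r3,r3: IF@2 ID@3 stall=0 (-) EX@4 MEM@5 WB@6
I2 ld r1 <- r4: IF@3 ID@4 stall=0 (-) EX@5 MEM@6 WB@7
I3 ld r4 <- r2: IF@4 ID@5 stall=0 (-) EX@6 MEM@7 WB@8
I4 mul r3 <- r2,r1: IF@5 ID@6 stall=1 (RAW on I2.r1 (WB@7)) EX@8 MEM@9 WB@10
I5 ld r1 <- r3: IF@6 ID@8 stall=2 (RAW on I4.r3 (WB@10)) EX@11 MEM@12 WB@13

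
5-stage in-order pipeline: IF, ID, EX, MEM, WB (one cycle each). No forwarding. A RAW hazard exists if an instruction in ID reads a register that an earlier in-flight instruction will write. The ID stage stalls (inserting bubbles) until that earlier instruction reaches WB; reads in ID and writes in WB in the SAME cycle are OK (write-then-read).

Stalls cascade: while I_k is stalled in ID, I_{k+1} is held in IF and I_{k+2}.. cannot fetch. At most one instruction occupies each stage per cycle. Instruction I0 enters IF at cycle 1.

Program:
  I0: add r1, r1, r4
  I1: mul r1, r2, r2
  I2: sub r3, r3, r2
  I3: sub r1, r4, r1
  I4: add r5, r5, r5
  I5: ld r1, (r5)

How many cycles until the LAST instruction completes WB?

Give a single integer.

I0 add r1 <- r1,r4: IF@1 ID@2 stall=0 (-) EX@3 MEM@4 WB@5
I1 mul r1 <- r2,r2: IF@2 ID@3 stall=0 (-) EX@4 MEM@5 WB@6
I2 sub r3 <- r3,r2: IF@3 ID@4 stall=0 (-) EX@5 MEM@6 WB@7
I3 sub r1 <- r4,r1: IF@4 ID@5 stall=1 (RAW on I1.r1 (WB@6)) EX@7 MEM@8 WB@9
I4 add r5 <- r5,r5: IF@5 ID@7 stall=0 (-) EX@8 MEM@9 WB@10
I5 ld r1 <- r5: IF@7 ID@8 stall=2 (RAW on I4.r5 (WB@10)) EX@11 MEM@12 WB@13

Answer: 13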